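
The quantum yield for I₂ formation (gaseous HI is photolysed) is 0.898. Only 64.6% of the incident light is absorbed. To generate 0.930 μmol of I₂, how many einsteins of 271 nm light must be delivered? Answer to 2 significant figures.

1.6×10⁻⁶ einstein

Product: 0.930 μmol = 9.30×10⁻⁷ mol.
Photons that must be absorbed: 9.30×10⁻⁷ / 0.898 = 1.036×10⁻⁶ mol.
Incident photons needed: 1.036×10⁻⁶ / 0.646 = 1.604×10⁻⁶ mol.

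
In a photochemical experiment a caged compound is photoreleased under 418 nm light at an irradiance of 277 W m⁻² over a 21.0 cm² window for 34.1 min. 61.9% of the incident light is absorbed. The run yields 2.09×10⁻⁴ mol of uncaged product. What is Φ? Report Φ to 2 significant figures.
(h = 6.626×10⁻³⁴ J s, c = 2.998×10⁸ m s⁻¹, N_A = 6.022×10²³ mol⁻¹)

Photon energy at 418 nm: hc/λ = (6.626×10⁻³⁴)(2.998×10⁸)/(418×10⁻⁹) = 4.752×10⁻¹⁹ J.
Energy delivered: (277 W m⁻²)(21.0×10⁻⁴ m²)(2046 s) = 1190 J.
Photons incident: 1190 / 4.752×10⁻¹⁹ = 2.504×10²¹, i.e. 2.504×10²¹/6.022×10²³ = 0.004158 mol.
Photons absorbed: 0.619 × 0.004158 = 0.002574 mol.
Φ = 2.09×10⁻⁴ mol / 0.002574 mol photons = 0.081.

Φ = 0.081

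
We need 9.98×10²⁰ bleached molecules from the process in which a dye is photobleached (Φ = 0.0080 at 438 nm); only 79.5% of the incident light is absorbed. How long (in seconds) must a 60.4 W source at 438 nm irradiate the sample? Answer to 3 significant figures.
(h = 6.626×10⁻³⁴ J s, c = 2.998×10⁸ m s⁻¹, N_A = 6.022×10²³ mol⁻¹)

t ≈ 1180 s

Product: 9.98×10²⁰ / 6.022×10²³ = 0.001657 mol.
Photons that must be absorbed: 0.001657 / 0.0080 = 0.2071 mol.
Incident photons needed: 0.2071 / 0.795 = 0.2605 mol.
Photon energy: hc/λ = 4.535×10⁻¹⁹ J; per mole, 2.731×10⁵ J mol⁻¹.
Energy required: 0.2605 × 2.731×10⁵ = 7.114×10⁴ J.
Time: 7.114×10⁴ J / 60.4 W = 1180 s.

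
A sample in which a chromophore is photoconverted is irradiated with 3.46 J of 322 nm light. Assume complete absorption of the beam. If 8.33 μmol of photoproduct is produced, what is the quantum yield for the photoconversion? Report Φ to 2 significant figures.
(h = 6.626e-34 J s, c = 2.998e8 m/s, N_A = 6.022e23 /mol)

Φ = 0.89

Product: 8.33 μmol = 8.33e-6 mol.
Photon energy at 322 nm: hc/λ = (6.626e-34)(2.998e8)/(322e-9) = 6.169e-19 J.
Photons incident: 3.46 / 6.169e-19 = 5.609e18, i.e. 5.609e18/6.022e23 = 9.314e-6 mol.
Φ = 8.33e-6 mol / 9.314e-6 mol photons = 0.89.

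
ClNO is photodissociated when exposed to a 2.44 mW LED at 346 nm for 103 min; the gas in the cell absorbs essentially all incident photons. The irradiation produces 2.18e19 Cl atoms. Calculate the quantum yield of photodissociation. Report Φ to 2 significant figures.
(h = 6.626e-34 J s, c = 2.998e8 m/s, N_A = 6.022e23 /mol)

Product: 2.18e19 / 6.022e23 = 3.620e-5 mol.
Photon energy at 346 nm: hc/λ = (6.626e-34)(2.998e8)/(346e-9) = 5.741e-19 J.
Energy delivered: (2.44 mW)(6180 s) = 15.08 J.
Photons incident: 15.08 / 5.741e-19 = 2.627e19, i.e. 2.627e19/6.022e23 = 4.362e-5 mol.
Φ = 3.620e-5 mol / 4.362e-5 mol photons = 0.83.

Φ = 0.83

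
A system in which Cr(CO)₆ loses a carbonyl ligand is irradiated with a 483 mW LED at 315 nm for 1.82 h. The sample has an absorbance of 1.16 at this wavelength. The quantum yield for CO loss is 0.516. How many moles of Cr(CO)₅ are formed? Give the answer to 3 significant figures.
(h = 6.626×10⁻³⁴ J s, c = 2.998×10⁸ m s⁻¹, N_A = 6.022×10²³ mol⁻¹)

0.00400 mol

Photon energy at 315 nm: hc/λ = (6.626×10⁻³⁴)(2.998×10⁸)/(315×10⁻⁹) = 6.306×10⁻¹⁹ J.
Energy delivered: (483 mW)(6552 s) = 3165 J.
Photons incident: 3165 / 6.306×10⁻¹⁹ = 5.019×10²¹, i.e. 5.019×10²¹/6.022×10²³ = 0.008334 mol.
Fraction absorbed: 1 − 10^(−1.16) = 0.9308.
Photons absorbed: 0.9308 × 0.008334 = 0.007757 mol.
Product: Φ × n_abs = 0.516 × 0.007757 = 0.004003 mol.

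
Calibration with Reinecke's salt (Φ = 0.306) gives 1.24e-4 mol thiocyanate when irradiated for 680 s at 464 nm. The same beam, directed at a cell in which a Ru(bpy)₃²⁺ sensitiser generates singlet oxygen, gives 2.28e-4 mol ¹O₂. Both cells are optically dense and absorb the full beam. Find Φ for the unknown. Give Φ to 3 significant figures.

Φ = 0.563

Photons absorbed by the actinometer: 1.24e-4 / 0.306 = 4.052e-4 mol.
Φ(unknown) = 2.28e-4 / 4.052e-4 = 0.563.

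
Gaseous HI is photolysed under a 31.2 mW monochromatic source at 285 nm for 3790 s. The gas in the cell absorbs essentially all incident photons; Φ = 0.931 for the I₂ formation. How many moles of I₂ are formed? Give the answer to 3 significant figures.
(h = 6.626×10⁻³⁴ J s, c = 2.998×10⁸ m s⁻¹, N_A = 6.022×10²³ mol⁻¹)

2.62×10⁻⁴ mol

Photon energy at 285 nm: hc/λ = (6.626×10⁻³⁴)(2.998×10⁸)/(285×10⁻⁹) = 6.970×10⁻¹⁹ J.
Energy delivered: (31.2 mW)(3790 s) = 118.2 J.
Photons incident: 118.2 / 6.970×10⁻¹⁹ = 1.696×10²⁰, i.e. 1.696×10²⁰/6.022×10²³ = 2.816×10⁻⁴ mol.
Product: Φ × n_abs = 0.931 × 2.816×10⁻⁴ = 2.622×10⁻⁴ mol.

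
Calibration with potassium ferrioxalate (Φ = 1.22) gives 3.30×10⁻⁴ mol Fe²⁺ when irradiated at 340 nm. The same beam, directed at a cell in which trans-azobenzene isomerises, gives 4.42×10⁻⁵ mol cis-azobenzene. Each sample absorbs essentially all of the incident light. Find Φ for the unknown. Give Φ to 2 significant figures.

Photons absorbed by the actinometer: 3.30×10⁻⁴ / 1.22 = 2.705×10⁻⁴ mol.
Φ(unknown) = 4.42×10⁻⁵ / 2.705×10⁻⁴ = 0.16.

Φ = 0.16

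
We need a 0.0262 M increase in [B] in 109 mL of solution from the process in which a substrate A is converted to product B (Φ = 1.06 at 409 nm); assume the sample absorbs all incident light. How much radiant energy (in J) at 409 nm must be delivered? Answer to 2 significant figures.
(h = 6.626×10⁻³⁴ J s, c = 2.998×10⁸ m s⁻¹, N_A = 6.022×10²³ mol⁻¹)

Product: (0.0262 M)(0.109 L) = 0.002856 mol.
Photons that must be absorbed: 0.002856 / 1.06 = 0.002694 mol.
Photon energy: hc/λ = 4.857×10⁻¹⁹ J; per mole, 2.925×10⁵ J mol⁻¹.
Energy required: 0.002694 × 2.925×10⁵ = 790 J.

790 J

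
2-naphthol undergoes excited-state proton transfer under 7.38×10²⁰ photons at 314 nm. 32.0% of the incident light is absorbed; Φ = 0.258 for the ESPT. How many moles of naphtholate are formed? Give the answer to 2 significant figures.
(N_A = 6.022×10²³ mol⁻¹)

Moles of photons: 7.38×10²⁰ / 6.022×10²³ = 0.001226 mol.
Photons absorbed: 0.320 × 0.001226 = 3.923×10⁻⁴ mol.
Product: Φ × n_abs = 0.258 × 3.923×10⁻⁴ = 1.012×10⁻⁴ mol.

1.0×10⁻⁴ mol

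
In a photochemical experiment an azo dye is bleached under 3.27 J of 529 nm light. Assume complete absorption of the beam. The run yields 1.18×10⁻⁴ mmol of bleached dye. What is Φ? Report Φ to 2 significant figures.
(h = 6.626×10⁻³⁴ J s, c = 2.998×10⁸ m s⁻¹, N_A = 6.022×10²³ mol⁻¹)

Φ = 0.0082

Product: 1.18×10⁻⁴ mmol = 1.18×10⁻⁷ mol.
Photon energy at 529 nm: hc/λ = (6.626×10⁻³⁴)(2.998×10⁸)/(529×10⁻⁹) = 3.755×10⁻¹⁹ J.
Photons incident: 3.27 / 3.755×10⁻¹⁹ = 8.708×10¹⁸, i.e. 8.708×10¹⁸/6.022×10²³ = 1.446×10⁻⁵ mol.
Φ = 1.18×10⁻⁷ mol / 1.446×10⁻⁵ mol photons = 0.0082.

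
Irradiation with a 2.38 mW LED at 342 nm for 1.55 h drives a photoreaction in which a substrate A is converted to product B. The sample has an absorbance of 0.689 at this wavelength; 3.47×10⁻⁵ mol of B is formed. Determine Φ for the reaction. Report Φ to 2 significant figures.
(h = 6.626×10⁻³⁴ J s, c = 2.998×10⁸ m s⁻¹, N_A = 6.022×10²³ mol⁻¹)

Photon energy at 342 nm: hc/λ = (6.626×10⁻³⁴)(2.998×10⁸)/(342×10⁻⁹) = 5.808×10⁻¹⁹ J.
Energy delivered: (2.38 mW)(5580 s) = 13.28 J.
Photons incident: 13.28 / 5.808×10⁻¹⁹ = 2.287×10¹⁹, i.e. 2.287×10¹⁹/6.022×10²³ = 3.798×10⁻⁵ mol.
Fraction absorbed: 1 − 10^(−0.689) = 0.7954.
Photons absorbed: 0.7954 × 3.798×10⁻⁵ = 3.021×10⁻⁵ mol.
Φ = 3.47×10⁻⁵ mol / 3.021×10⁻⁵ mol photons = 1.1.

Φ = 1.1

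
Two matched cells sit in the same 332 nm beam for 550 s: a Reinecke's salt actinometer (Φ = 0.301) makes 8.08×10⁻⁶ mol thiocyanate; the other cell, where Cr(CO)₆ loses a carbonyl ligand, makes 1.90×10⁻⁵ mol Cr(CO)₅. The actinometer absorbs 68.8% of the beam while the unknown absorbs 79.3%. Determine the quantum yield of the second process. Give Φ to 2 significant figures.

Φ = 0.61

Photons absorbed by the actinometer: 8.08×10⁻⁶ / 0.301 = 2.684×10⁻⁵ mol.
Incident flux: 2.684×10⁻⁵ / 0.688 = 3.901×10⁻⁵ einstein.
Absorbed by unknown: 0.793 × 3.901×10⁻⁵ = 3.093×10⁻⁵ mol.
Φ(unknown) = 1.90×10⁻⁵ / 3.093×10⁻⁵ = 0.61.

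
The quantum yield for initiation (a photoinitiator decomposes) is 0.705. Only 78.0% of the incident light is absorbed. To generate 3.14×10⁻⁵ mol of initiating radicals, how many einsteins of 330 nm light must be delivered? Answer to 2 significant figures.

Photons that must be absorbed: 3.14×10⁻⁵ / 0.705 = 4.454×10⁻⁵ mol.
Incident photons needed: 4.454×10⁻⁵ / 0.780 = 5.710×10⁻⁵ mol.

5.7×10⁻⁵ einstein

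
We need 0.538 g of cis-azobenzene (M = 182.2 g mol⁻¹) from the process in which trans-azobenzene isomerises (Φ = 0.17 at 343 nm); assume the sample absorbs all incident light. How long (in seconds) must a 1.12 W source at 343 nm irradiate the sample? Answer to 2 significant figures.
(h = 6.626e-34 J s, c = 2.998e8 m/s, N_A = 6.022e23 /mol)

t ≈ 5400 s

Product: 0.538 g / 182.2 g mol⁻¹ = 0.002953 mol.
Photons that must be absorbed: 0.002953 / 0.17 = 0.01737 mol.
Photon energy: hc/λ = 5.791e-19 J; per mole, 3.487e5 J mol⁻¹.
Energy required: 0.01737 × 3.487e5 = 6057 J.
Time: 6057 J / 1.12 W = 5400 s.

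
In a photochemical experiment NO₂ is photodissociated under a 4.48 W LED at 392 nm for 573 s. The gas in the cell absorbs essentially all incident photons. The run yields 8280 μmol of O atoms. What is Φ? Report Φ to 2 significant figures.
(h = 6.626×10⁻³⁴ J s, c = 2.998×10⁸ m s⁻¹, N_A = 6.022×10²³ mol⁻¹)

Φ = 0.98

Product: 8280 μmol = 0.00828 mol.
Photon energy at 392 nm: hc/λ = (6.626×10⁻³⁴)(2.998×10⁸)/(392×10⁻⁹) = 5.068×10⁻¹⁹ J.
Energy delivered: (4.48 W)(573 s) = 2567 J.
Photons incident: 2567 / 5.068×10⁻¹⁹ = 5.065×10²¹, i.e. 5.065×10²¹/6.022×10²³ = 0.008411 mol.
Φ = 0.00828 mol / 0.008411 mol photons = 0.98.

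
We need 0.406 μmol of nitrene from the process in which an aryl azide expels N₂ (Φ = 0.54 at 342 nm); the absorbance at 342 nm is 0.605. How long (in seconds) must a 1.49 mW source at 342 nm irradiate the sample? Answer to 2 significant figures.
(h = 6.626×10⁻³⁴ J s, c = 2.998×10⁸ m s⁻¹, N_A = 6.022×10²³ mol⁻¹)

Product: 0.406 μmol = 4.06×10⁻⁷ mol.
Photons that must be absorbed: 4.06×10⁻⁷ / 0.54 = 7.519×10⁻⁷ mol.
Fraction absorbed: 1 − 10^(−0.605) = 0.7517.
Incident photons needed: 7.519×10⁻⁷ / 0.7517 = 1.000×10⁻⁶ mol.
Photon energy: hc/λ = 5.808×10⁻¹⁹ J; per mole, 3.498×10⁵ J mol⁻¹.
Energy required: 1.000×10⁻⁶ × 3.498×10⁵ = 0.3498 J.
Time: 0.3498 J / 0.00149 W = 230 s.

t ≈ 230 s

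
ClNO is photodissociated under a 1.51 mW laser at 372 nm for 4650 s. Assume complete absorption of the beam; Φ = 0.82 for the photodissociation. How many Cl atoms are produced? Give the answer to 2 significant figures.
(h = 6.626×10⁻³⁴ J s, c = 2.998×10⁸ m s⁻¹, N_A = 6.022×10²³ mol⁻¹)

1.1×10¹⁹ atoms

Photon energy at 372 nm: hc/λ = (6.626×10⁻³⁴)(2.998×10⁸)/(372×10⁻⁹) = 5.340×10⁻¹⁹ J.
Energy delivered: (1.51 mW)(4650 s) = 7.022 J.
Photons incident: 7.022 / 5.340×10⁻¹⁹ = 1.315×10¹⁹, i.e. 1.315×10¹⁹/6.022×10²³ = 2.184×10⁻⁵ mol.
Product: Φ × n_abs = 0.82 × 2.184×10⁻⁵ = 1.791×10⁻⁵ mol.
As a count: 1.791×10⁻⁵ × 6.022×10²³ = 1.1×10¹⁹.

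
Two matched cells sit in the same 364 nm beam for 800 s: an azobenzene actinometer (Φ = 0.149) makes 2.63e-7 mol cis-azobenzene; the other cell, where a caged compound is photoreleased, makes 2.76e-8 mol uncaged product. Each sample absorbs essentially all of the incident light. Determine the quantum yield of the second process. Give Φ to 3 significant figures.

Photons absorbed by the actinometer: 2.63e-7 / 0.149 = 1.765e-6 mol.
Φ(unknown) = 2.76e-8 / 1.765e-6 = 0.0156.

Φ = 0.0156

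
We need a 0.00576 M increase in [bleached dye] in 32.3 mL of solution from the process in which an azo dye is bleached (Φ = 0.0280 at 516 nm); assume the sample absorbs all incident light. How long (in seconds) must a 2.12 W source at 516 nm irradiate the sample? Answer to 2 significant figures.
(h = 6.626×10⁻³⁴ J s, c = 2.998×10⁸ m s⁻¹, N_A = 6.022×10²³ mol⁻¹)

Product: (0.00576 M)(0.0323 L) = 1.860×10⁻⁴ mol.
Photons that must be absorbed: 1.860×10⁻⁴ / 0.0280 = 0.006643 mol.
Photon energy: hc/λ = 3.850×10⁻¹⁹ J; per mole, 2.318×10⁵ J mol⁻¹.
Energy required: 0.006643 × 2.318×10⁵ = 1540 J.
Time: 1540 J / 2.12 W = 730 s.

t ≈ 730 s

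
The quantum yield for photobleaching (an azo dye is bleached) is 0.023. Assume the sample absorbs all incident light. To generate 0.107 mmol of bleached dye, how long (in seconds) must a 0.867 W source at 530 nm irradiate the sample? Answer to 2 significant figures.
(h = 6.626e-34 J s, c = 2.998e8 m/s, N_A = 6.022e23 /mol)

t ≈ 1200 s

Product: 0.107 mmol = 1.07e-4 mol.
Photons that must be absorbed: 1.07e-4 / 0.023 = 0.004652 mol.
Photon energy: hc/λ = 3.748e-19 J; per mole, 2.257e5 J mol⁻¹.
Energy required: 0.004652 × 2.257e5 = 1050 J.
Time: 1050 J / 0.867 W = 1200 s.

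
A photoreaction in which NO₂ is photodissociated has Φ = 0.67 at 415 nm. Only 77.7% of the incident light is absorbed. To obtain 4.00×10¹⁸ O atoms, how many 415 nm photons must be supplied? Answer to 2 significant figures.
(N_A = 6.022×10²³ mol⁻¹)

Product: 4.00×10¹⁸ / 6.022×10²³ = 6.642×10⁻⁶ mol.
Photons that must be absorbed: 6.642×10⁻⁶ / 0.67 = 9.913×10⁻⁶ mol.
Incident photons needed: 9.913×10⁻⁶ / 0.777 = 1.276×10⁻⁵ mol.
Photon count: 1.276×10⁻⁵ × 6.022×10²³ = 7.7×10¹⁸.

7.7×10¹⁸ photons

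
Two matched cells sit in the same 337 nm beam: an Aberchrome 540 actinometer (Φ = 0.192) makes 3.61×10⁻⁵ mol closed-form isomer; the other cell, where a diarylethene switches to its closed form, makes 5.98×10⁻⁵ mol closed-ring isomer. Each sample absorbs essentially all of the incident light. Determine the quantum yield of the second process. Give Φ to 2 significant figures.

Photons absorbed by the actinometer: 3.61×10⁻⁵ / 0.192 = 1.880×10⁻⁴ mol.
Φ(unknown) = 5.98×10⁻⁵ / 1.880×10⁻⁴ = 0.32.

Φ = 0.32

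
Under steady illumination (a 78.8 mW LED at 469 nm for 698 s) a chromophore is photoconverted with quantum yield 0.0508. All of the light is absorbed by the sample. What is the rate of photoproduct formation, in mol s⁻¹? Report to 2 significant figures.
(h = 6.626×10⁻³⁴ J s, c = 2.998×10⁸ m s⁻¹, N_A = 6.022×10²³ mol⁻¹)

1.6×10⁻⁸ mol s⁻¹

Photon energy at 469 nm: hc/λ = (6.626×10⁻³⁴)(2.998×10⁸)/(469×10⁻⁹) = 4.236×10⁻¹⁹ J.
Energy delivered: (78.8 mW)(698 s) = 55.00 J.
Photons incident: 55.00 / 4.236×10⁻¹⁹ = 1.298×10²⁰, i.e. 1.298×10²⁰/6.022×10²³ = 2.155×10⁻⁴ mol.
Product formed: 0.0508 × 2.155×10⁻⁴ = 1.095×10⁻⁵ mol.
Rate: 1.095×10⁻⁵ / 698 s = 1.6×10⁻⁸ mol s⁻¹.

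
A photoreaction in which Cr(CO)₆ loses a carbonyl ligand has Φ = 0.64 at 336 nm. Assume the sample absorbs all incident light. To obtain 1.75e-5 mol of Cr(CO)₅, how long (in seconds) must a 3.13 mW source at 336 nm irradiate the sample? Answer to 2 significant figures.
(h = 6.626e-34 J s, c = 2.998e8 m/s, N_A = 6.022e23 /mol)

Photons that must be absorbed: 1.75e-5 / 0.64 = 2.734e-5 mol.
Photon energy: hc/λ = 5.912e-19 J; per mole, 3.560e5 J mol⁻¹.
Energy required: 2.734e-5 × 3.560e5 = 9.733 J.
Time: 9.733 J / 0.00313 W = 3100 s.

t ≈ 3100 s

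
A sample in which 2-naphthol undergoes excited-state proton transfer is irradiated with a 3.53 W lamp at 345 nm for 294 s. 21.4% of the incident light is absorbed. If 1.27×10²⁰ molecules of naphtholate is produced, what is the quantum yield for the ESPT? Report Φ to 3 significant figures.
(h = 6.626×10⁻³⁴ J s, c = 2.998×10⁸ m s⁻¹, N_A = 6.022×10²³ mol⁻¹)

Product: 1.27×10²⁰ / 6.022×10²³ = 2.109×10⁻⁴ mol.
Photon energy at 345 nm: hc/λ = (6.626×10⁻³⁴)(2.998×10⁸)/(345×10⁻⁹) = 5.758×10⁻¹⁹ J.
Energy delivered: (3.53 W)(294 s) = 1038 J.
Photons incident: 1038 / 5.758×10⁻¹⁹ = 1.803×10²¹, i.e. 1.803×10²¹/6.022×10²³ = 0.002994 mol.
Photons absorbed: 0.214 × 0.002994 = 6.407×10⁻⁴ mol.
Φ = 2.109×10⁻⁴ mol / 6.407×10⁻⁴ mol photons = 0.329.

Φ = 0.329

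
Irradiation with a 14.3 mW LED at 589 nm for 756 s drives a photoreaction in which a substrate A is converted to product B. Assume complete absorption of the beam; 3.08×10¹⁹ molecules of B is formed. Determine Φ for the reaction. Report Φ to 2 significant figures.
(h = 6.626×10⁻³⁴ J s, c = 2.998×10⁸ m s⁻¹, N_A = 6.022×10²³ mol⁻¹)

Product: 3.08×10¹⁹ / 6.022×10²³ = 5.115×10⁻⁵ mol.
Photon energy at 589 nm: hc/λ = (6.626×10⁻³⁴)(2.998×10⁸)/(589×10⁻⁹) = 3.373×10⁻¹⁹ J.
Energy delivered: (14.3 mW)(756 s) = 10.81 J.
Photons incident: 10.81 / 3.373×10⁻¹⁹ = 3.205×10¹⁹, i.e. 3.205×10¹⁹/6.022×10²³ = 5.322×10⁻⁵ mol.
Φ = 5.115×10⁻⁵ mol / 5.322×10⁻⁵ mol photons = 0.96.

Φ = 0.96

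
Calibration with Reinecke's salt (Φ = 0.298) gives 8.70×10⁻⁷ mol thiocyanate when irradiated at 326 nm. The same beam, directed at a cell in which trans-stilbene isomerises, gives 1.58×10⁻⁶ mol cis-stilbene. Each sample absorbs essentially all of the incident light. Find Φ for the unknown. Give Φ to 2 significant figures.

Φ = 0.54

Photons absorbed by the actinometer: 8.70×10⁻⁷ / 0.298 = 2.919×10⁻⁶ mol.
Φ(unknown) = 1.58×10⁻⁶ / 2.919×10⁻⁶ = 0.54.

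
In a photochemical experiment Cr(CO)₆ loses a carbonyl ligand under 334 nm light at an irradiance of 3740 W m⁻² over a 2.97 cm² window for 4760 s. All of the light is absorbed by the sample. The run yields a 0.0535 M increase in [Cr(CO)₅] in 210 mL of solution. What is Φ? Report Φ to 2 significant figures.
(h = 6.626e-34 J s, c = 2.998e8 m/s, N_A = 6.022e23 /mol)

Φ = 0.76

Product: (0.0535 M)(0.21 L) = 0.01124 mol.
Photon energy at 334 nm: hc/λ = (6.626e-34)(2.998e8)/(334e-9) = 5.948e-19 J.
Energy delivered: (3740 W m⁻²)(2.97e-4 m²)(4760 s) = 5287 J.
Photons incident: 5287 / 5.948e-19 = 8.889e21, i.e. 8.889e21/6.022e23 = 0.01476 mol.
Φ = 0.01124 mol / 0.01476 mol photons = 0.76.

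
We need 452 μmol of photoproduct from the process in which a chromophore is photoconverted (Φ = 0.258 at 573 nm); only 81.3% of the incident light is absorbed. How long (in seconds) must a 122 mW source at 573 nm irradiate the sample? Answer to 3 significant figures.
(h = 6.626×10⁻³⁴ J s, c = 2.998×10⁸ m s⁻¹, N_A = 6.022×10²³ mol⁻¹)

Product: 452 μmol = 4.52×10⁻⁴ mol.
Photons that must be absorbed: 4.52×10⁻⁴ / 0.258 = 0.001752 mol.
Incident photons needed: 0.001752 / 0.813 = 0.002155 mol.
Photon energy: hc/λ = 3.467×10⁻¹⁹ J; per mole, 2.088×10⁵ J mol⁻¹.
Energy required: 0.002155 × 2.088×10⁵ = 450.0 J.
Time: 450.0 J / 0.122 W = 3690 s.

t ≈ 3690 s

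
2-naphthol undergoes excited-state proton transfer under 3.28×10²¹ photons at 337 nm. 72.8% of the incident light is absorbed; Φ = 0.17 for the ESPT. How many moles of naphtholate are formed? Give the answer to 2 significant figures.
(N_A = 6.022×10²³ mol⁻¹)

Moles of photons: 3.28×10²¹ / 6.022×10²³ = 0.005447 mol.
Photons absorbed: 0.728 × 0.005447 = 0.003965 mol.
Product: Φ × n_abs = 0.17 × 0.003965 = 6.741×10⁻⁴ mol.

6.7×10⁻⁴ mol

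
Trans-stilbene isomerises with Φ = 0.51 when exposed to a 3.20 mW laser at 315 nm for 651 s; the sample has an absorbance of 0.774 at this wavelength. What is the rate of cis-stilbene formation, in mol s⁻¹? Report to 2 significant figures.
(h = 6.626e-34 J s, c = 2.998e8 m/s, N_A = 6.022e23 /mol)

Photon energy at 315 nm: hc/λ = (6.626e-34)(2.998e8)/(315e-9) = 6.306e-19 J.
Energy delivered: (3.20 mW)(651 s) = 2.083 J.
Photons incident: 2.083 / 6.306e-19 = 3.303e18, i.e. 3.303e18/6.022e23 = 5.485e-6 mol.
Fraction absorbed: 1 − 10^(−0.774) = 0.8317.
Photons absorbed: 0.8317 × 5.485e-6 = 4.562e-6 mol.
Product formed: 0.51 × 4.562e-6 = 2.327e-6 mol.
Rate: 2.327e-6 / 651 s = 3.6e-9 mol s⁻¹.

3.6e-9 mol s⁻¹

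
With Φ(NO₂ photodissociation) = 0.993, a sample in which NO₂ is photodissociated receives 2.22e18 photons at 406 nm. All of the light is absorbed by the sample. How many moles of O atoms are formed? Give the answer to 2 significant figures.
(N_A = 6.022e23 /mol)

Moles of photons: 2.22e18 / 6.022e23 = 3.686e-6 mol.
Product: Φ × n_abs = 0.993 × 3.686e-6 = 3.660e-6 mol.

3.7e-6 mol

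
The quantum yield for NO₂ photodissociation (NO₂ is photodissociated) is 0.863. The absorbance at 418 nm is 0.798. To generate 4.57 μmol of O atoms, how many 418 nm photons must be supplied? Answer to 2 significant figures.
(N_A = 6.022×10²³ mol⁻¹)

Product: 4.57 μmol = 4.57×10⁻⁶ mol.
Photons that must be absorbed: 4.57×10⁻⁶ / 0.863 = 5.295×10⁻⁶ mol.
Fraction absorbed: 1 − 10^(−0.798) = 0.8408.
Incident photons needed: 5.295×10⁻⁶ / 0.8408 = 6.298×10⁻⁶ mol.
Photon count: 6.298×10⁻⁶ × 6.022×10²³ = 3.8×10¹⁸.

3.8×10¹⁸ photons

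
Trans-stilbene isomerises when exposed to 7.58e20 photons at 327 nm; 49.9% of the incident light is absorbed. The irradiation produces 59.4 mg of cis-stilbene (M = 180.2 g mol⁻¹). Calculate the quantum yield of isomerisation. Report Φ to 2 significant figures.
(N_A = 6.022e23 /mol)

Φ = 0.52

Product: 59.4 mg / 180.2 g mol⁻¹ = 3.296e-4 mol.
Moles of photons: 7.58e20 / 6.022e23 = 0.001259 mol.
Photons absorbed: 0.499 × 0.001259 = 6.282e-4 mol.
Φ = 3.296e-4 mol / 6.282e-4 mol photons = 0.52.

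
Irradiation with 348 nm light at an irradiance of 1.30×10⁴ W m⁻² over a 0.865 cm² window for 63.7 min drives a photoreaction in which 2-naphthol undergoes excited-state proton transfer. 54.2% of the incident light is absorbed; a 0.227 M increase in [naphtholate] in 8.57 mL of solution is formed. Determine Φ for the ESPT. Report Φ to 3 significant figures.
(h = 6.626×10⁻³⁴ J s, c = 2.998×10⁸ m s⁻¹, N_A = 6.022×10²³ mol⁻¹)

Φ = 0.287

Product: (0.227 M)(0.00857 L) = 0.001945 mol.
Photon energy at 348 nm: hc/λ = (6.626×10⁻³⁴)(2.998×10⁸)/(348×10⁻⁹) = 5.708×10⁻¹⁹ J.
Energy delivered: (1.30×10⁴ W m⁻²)(0.865×10⁻⁴ m²)(3822 s) = 4298 J.
Photons incident: 4298 / 5.708×10⁻¹⁹ = 7.530×10²¹, i.e. 7.530×10²¹/6.022×10²³ = 0.01250 mol.
Photons absorbed: 0.542 × 0.01250 = 0.006775 mol.
Φ = 0.001945 mol / 0.006775 mol photons = 0.287.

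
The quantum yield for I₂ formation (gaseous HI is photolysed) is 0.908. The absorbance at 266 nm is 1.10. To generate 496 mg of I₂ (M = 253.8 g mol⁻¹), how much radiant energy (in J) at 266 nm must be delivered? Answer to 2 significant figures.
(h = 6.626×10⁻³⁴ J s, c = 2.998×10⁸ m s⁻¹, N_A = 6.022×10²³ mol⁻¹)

Product: 496 mg / 253.8 g mol⁻¹ = 0.001954 mol.
Photons that must be absorbed: 0.001954 / 0.908 = 0.002152 mol.
Fraction absorbed: 1 − 10^(−1.10) = 0.9206.
Incident photons needed: 0.002152 / 0.9206 = 0.002338 mol.
Photon energy: hc/λ = 7.468×10⁻¹⁹ J; per mole, 4.497×10⁵ J mol⁻¹.
Energy required: 0.002338 × 4.497×10⁵ = 1100 J.

1100 J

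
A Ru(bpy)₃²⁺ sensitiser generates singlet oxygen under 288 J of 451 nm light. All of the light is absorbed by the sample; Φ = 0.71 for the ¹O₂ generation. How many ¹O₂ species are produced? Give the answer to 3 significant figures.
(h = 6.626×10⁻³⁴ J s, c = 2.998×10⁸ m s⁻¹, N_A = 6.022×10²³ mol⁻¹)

Photon energy at 451 nm: hc/λ = (6.626×10⁻³⁴)(2.998×10⁸)/(451×10⁻⁹) = 4.405×10⁻¹⁹ J.
Photons incident: 288 / 4.405×10⁻¹⁹ = 6.538×10²⁰, i.e. 6.538×10²⁰/6.022×10²³ = 0.001086 mol.
Product: Φ × n_abs = 0.71 × 0.001086 = 7.711×10⁻⁴ mol.
As a count: 7.711×10⁻⁴ × 6.022×10²³ = 4.64×10²⁰.

4.64×10²⁰ species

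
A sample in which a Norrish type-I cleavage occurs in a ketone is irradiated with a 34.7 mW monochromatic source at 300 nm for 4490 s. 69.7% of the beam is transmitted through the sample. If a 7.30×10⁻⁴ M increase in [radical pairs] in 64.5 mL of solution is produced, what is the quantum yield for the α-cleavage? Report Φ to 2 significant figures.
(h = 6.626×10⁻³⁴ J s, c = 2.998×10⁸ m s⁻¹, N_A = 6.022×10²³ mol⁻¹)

Product: (7.30×10⁻⁴ M)(0.0645 L) = 4.709×10⁻⁵ mol.
Photon energy at 300 nm: hc/λ = (6.626×10⁻³⁴)(2.998×10⁸)/(300×10⁻⁹) = 6.622×10⁻¹⁹ J.
Energy delivered: (34.7 mW)(4490 s) = 155.8 J.
Photons incident: 155.8 / 6.622×10⁻¹⁹ = 2.353×10²⁰, i.e. 2.353×10²⁰/6.022×10²³ = 3.907×10⁻⁴ mol.
Fraction absorbed: 1 − 69.7/100 = 0.3030.
Photons absorbed: 0.3030 × 3.907×10⁻⁴ = 1.184×10⁻⁴ mol.
Φ = 4.709×10⁻⁵ mol / 1.184×10⁻⁴ mol photons = 0.40.

Φ = 0.40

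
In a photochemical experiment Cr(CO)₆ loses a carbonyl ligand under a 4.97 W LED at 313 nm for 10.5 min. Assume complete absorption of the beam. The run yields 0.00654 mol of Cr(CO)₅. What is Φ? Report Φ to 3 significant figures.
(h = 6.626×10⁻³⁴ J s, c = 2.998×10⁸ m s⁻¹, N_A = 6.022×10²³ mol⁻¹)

Φ = 0.798

Photon energy at 313 nm: hc/λ = (6.626×10⁻³⁴)(2.998×10⁸)/(313×10⁻⁹) = 6.347×10⁻¹⁹ J.
Energy delivered: (4.97 W)(630 s) = 3131 J.
Photons incident: 3131 / 6.347×10⁻¹⁹ = 4.933×10²¹, i.e. 4.933×10²¹/6.022×10²³ = 0.008192 mol.
Φ = 0.00654 mol / 0.008192 mol photons = 0.798.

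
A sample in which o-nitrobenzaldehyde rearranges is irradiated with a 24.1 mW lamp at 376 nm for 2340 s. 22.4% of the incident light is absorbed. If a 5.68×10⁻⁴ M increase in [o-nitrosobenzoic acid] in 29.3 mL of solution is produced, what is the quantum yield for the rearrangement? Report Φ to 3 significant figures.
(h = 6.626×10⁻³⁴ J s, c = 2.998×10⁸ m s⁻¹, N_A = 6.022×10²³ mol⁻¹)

Φ = 0.419

Product: (5.68×10⁻⁴ M)(0.0293 L) = 1.664×10⁻⁵ mol.
Photon energy at 376 nm: hc/λ = (6.626×10⁻³⁴)(2.998×10⁸)/(376×10⁻⁹) = 5.283×10⁻¹⁹ J.
Energy delivered: (24.1 mW)(2340 s) = 56.39 J.
Photons incident: 56.39 / 5.283×10⁻¹⁹ = 1.067×10²⁰, i.e. 1.067×10²⁰/6.022×10²³ = 1.772×10⁻⁴ mol.
Photons absorbed: 0.224 × 1.772×10⁻⁴ = 3.969×10⁻⁵ mol.
Φ = 1.664×10⁻⁵ mol / 3.969×10⁻⁵ mol photons = 0.419.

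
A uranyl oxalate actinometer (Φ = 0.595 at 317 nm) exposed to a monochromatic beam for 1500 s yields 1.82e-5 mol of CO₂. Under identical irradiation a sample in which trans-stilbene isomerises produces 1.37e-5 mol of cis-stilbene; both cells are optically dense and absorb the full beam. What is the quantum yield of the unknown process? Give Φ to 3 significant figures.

Photons absorbed by the actinometer: 1.82e-5 / 0.595 = 3.059e-5 mol.
Φ(unknown) = 1.37e-5 / 3.059e-5 = 0.448.

Φ = 0.448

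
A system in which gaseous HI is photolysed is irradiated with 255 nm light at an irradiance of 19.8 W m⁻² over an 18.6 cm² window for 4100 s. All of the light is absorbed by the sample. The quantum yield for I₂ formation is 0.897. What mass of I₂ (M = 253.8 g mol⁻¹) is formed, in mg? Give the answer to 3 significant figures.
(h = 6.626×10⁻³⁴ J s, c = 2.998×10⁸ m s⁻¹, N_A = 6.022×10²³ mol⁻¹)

Photon energy at 255 nm: hc/λ = (6.626×10⁻³⁴)(2.998×10⁸)/(255×10⁻⁹) = 7.790×10⁻¹⁹ J.
Energy delivered: (19.8 W m⁻²)(18.6×10⁻⁴ m²)(4100 s) = 151.0 J.
Photons incident: 151.0 / 7.790×10⁻¹⁹ = 1.938×10²⁰, i.e. 1.938×10²⁰/6.022×10²³ = 3.218×10⁻⁴ mol.
Product: Φ × n_abs = 0.897 × 3.218×10⁻⁴ = 2.887×10⁻⁴ mol.
Mass: 2.887×10⁻⁴ × 253.8 = 0.07327 g = 73.3 mg.

73.3 mg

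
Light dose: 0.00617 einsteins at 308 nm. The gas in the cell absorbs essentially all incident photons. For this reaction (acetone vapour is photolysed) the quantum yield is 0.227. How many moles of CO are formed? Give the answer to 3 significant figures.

Product: Φ × n_abs = 0.227 × 0.00617 = 0.001401 mol.

0.00140 mol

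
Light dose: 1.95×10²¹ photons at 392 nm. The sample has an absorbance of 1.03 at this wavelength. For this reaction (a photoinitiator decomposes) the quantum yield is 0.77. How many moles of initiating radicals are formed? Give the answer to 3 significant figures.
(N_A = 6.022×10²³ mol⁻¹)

0.00226 mol

Moles of photons: 1.95×10²¹ / 6.022×10²³ = 0.003238 mol.
Fraction absorbed: 1 − 10^(−1.03) = 0.9067.
Photons absorbed: 0.9067 × 0.003238 = 0.002936 mol.
Product: Φ × n_abs = 0.77 × 0.002936 = 0.002261 mol.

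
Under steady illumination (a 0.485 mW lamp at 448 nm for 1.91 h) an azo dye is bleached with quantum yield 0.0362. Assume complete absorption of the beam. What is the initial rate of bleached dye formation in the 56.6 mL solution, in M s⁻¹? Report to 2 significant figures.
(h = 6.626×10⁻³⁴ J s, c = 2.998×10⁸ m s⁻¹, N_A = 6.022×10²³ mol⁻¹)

Photon energy at 448 nm: hc/λ = (6.626×10⁻³⁴)(2.998×10⁸)/(448×10⁻⁹) = 4.434×10⁻¹⁹ J.
Energy delivered: (0.485 mW)(6876 s) = 3.335 J.
Photons incident: 3.335 / 4.434×10⁻¹⁹ = 7.521×10¹⁸, i.e. 7.521×10¹⁸/6.022×10²³ = 1.249×10⁻⁵ mol.
Product formed: 0.0362 × 1.249×10⁻⁵ = 4.521×10⁻⁷ mol.
Rate: 4.521×10⁻⁷ mol / (6876 s × 0.0566 L) = 1.2×10⁻⁹ M s⁻¹.

1.2×10⁻⁹ M s⁻¹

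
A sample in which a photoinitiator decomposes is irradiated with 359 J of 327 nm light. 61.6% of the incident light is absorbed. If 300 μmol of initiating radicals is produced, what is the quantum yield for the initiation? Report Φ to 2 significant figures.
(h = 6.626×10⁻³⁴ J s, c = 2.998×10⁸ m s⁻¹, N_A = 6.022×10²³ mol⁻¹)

Φ = 0.50

Product: 300 μmol = 3.00×10⁻⁴ mol.
Photon energy at 327 nm: hc/λ = (6.626×10⁻³⁴)(2.998×10⁸)/(327×10⁻⁹) = 6.075×10⁻¹⁹ J.
Photons incident: 359 / 6.075×10⁻¹⁹ = 5.909×10²⁰, i.e. 5.909×10²⁰/6.022×10²³ = 9.812×10⁻⁴ mol.
Photons absorbed: 0.616 × 9.812×10⁻⁴ = 6.044×10⁻⁴ mol.
Φ = 3.00×10⁻⁴ mol / 6.044×10⁻⁴ mol photons = 0.50.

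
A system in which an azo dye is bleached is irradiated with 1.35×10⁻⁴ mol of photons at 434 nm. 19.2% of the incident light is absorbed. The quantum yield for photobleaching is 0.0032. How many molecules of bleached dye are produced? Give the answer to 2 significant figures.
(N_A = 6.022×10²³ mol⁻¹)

Photons absorbed: 0.192 × 1.35×10⁻⁴ = 2.592×10⁻⁵ mol.
Product: Φ × n_abs = 0.0032 × 2.592×10⁻⁵ = 8.294×10⁻⁸ mol.
As a count: 8.294×10⁻⁸ × 6.022×10²³ = 5.0×10¹⁶.

5.0×10¹⁶ molecules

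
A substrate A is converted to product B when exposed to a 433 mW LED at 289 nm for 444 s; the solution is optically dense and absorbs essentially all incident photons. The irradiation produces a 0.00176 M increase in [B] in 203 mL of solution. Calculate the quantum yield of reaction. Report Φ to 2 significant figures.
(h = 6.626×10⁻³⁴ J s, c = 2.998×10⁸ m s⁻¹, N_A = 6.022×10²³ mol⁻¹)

Φ = 0.77

Product: (0.00176 M)(0.203 L) = 3.573×10⁻⁴ mol.
Photon energy at 289 nm: hc/λ = (6.626×10⁻³⁴)(2.998×10⁸)/(289×10⁻⁹) = 6.874×10⁻¹⁹ J.
Energy delivered: (433 mW)(444 s) = 192.3 J.
Photons incident: 192.3 / 6.874×10⁻¹⁹ = 2.797×10²⁰, i.e. 2.797×10²⁰/6.022×10²³ = 4.645×10⁻⁴ mol.
Φ = 3.573×10⁻⁴ mol / 4.645×10⁻⁴ mol photons = 0.77.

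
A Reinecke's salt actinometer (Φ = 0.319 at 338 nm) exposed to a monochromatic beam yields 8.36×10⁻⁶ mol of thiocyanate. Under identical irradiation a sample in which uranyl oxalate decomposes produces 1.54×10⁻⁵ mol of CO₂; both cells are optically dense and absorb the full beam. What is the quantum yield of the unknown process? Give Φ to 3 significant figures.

Φ = 0.588

Photons absorbed by the actinometer: 8.36×10⁻⁶ / 0.319 = 2.621×10⁻⁵ mol.
Φ(unknown) = 1.54×10⁻⁵ / 2.621×10⁻⁵ = 0.588.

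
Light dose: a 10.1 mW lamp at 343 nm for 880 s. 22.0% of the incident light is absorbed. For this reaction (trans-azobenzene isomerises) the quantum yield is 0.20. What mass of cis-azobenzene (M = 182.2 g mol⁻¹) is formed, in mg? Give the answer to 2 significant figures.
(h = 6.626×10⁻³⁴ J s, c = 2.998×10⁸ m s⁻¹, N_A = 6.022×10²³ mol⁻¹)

Photon energy at 343 nm: hc/λ = (6.626×10⁻³⁴)(2.998×10⁸)/(343×10⁻⁹) = 5.791×10⁻¹⁹ J.
Energy delivered: (10.1 mW)(880 s) = 8.888 J.
Photons incident: 8.888 / 5.791×10⁻¹⁹ = 1.535×10¹⁹, i.e. 1.535×10¹⁹/6.022×10²³ = 2.549×10⁻⁵ mol.
Photons absorbed: 0.220 × 2.549×10⁻⁵ = 5.608×10⁻⁶ mol.
Product: Φ × n_abs = 0.20 × 5.608×10⁻⁶ = 1.122×10⁻⁶ mol.
Mass: 1.122×10⁻⁶ × 182.2 = 2.044×10⁻⁴ g = 0.20 mg.

0.20 mg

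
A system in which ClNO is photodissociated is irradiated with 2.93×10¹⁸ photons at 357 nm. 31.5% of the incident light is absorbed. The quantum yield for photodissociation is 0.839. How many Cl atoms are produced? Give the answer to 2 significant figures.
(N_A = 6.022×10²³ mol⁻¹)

Moles of photons: 2.93×10¹⁸ / 6.022×10²³ = 4.865×10⁻⁶ mol.
Photons absorbed: 0.315 × 4.865×10⁻⁶ = 1.532×10⁻⁶ mol.
Product: Φ × n_abs = 0.839 × 1.532×10⁻⁶ = 1.285×10⁻⁶ mol.
As a count: 1.285×10⁻⁶ × 6.022×10²³ = 7.7×10¹⁷.

7.7×10¹⁷ atoms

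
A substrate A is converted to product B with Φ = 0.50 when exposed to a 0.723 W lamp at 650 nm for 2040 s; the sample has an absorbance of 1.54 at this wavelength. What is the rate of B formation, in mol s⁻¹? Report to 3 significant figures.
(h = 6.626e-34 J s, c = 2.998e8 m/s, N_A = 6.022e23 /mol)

1.91e-6 mol s⁻¹

Photon energy at 650 nm: hc/λ = (6.626e-34)(2.998e8)/(650e-9) = 3.056e-19 J.
Energy delivered: (0.723 W)(2040 s) = 1475 J.
Photons incident: 1475 / 3.056e-19 = 4.827e21, i.e. 4.827e21/6.022e23 = 0.008016 mol.
Fraction absorbed: 1 − 10^(−1.54) = 0.9712.
Photons absorbed: 0.9712 × 0.008016 = 0.007785 mol.
Product formed: 0.50 × 0.007785 = 0.003893 mol.
Rate: 0.003893 / 2040 s = 1.91e-6 mol s⁻¹.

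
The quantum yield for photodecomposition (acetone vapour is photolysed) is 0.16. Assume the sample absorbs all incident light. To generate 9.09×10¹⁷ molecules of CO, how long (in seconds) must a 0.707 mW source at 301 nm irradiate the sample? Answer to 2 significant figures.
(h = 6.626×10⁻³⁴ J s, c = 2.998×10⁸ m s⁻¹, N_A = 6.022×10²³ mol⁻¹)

t ≈ 5300 s

Product: 9.09×10¹⁷ / 6.022×10²³ = 1.509×10⁻⁶ mol.
Photons that must be absorbed: 1.509×10⁻⁶ / 0.16 = 9.431×10⁻⁶ mol.
Photon energy: hc/λ = 6.600×10⁻¹⁹ J; per mole, 3.975×10⁵ J mol⁻¹.
Energy required: 9.431×10⁻⁶ × 3.975×10⁵ = 3.749 J.
Time: 3.749 J / 0.000707 W = 5300 s.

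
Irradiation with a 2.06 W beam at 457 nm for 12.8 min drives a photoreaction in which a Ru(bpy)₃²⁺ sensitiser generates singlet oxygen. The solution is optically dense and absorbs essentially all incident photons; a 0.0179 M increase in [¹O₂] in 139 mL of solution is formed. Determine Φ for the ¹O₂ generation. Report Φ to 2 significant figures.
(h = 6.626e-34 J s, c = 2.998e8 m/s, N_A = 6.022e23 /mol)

Product: (0.0179 M)(0.139 L) = 0.002488 mol.
Photon energy at 457 nm: hc/λ = (6.626e-34)(2.998e8)/(457e-9) = 4.347e-19 J.
Energy delivered: (2.06 W)(768 s) = 1582 J.
Photons incident: 1582 / 4.347e-19 = 3.639e21, i.e. 3.639e21/6.022e23 = 0.006043 mol.
Φ = 0.002488 mol / 0.006043 mol photons = 0.41.

Φ = 0.41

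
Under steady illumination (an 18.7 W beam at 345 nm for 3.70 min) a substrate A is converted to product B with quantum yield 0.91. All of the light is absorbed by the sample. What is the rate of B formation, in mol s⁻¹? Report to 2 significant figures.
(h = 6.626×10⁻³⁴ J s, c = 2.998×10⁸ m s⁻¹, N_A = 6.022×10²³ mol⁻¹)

4.9×10⁻⁵ mol s⁻¹

Photon energy at 345 nm: hc/λ = (6.626×10⁻³⁴)(2.998×10⁸)/(345×10⁻⁹) = 5.758×10⁻¹⁹ J.
Energy delivered: (18.7 W)(222 s) = 4151 J.
Photons incident: 4151 / 5.758×10⁻¹⁹ = 7.209×10²¹, i.e. 7.209×10²¹/6.022×10²³ = 0.01197 mol.
Product formed: 0.91 × 0.01197 = 0.01089 mol.
Rate: 0.01089 / 222 s = 4.9×10⁻⁵ mol s⁻¹.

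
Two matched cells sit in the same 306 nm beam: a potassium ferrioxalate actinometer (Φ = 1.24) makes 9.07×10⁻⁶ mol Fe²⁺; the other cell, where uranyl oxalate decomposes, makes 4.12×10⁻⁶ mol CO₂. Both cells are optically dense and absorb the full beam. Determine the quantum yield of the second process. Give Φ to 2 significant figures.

Φ = 0.56

Photons absorbed by the actinometer: 9.07×10⁻⁶ / 1.24 = 7.315×10⁻⁶ mol.
Φ(unknown) = 4.12×10⁻⁶ / 7.315×10⁻⁶ = 0.56.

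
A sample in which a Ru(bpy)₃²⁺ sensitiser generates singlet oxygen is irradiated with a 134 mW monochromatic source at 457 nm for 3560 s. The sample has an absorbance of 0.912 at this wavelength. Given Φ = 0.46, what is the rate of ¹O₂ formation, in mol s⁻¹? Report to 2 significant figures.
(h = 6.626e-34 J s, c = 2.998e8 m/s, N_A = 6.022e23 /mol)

2.1e-7 mol s⁻¹

Photon energy at 457 nm: hc/λ = (6.626e-34)(2.998e8)/(457e-9) = 4.347e-19 J.
Energy delivered: (134 mW)(3560 s) = 477.0 J.
Photons incident: 477.0 / 4.347e-19 = 1.097e21, i.e. 1.097e21/6.022e23 = 0.001822 mol.
Fraction absorbed: 1 − 10^(−0.912) = 0.8775.
Photons absorbed: 0.8775 × 0.001822 = 0.001599 mol.
Product formed: 0.46 × 0.001599 = 7.355e-4 mol.
Rate: 7.355e-4 / 3560 s = 2.1e-7 mol s⁻¹.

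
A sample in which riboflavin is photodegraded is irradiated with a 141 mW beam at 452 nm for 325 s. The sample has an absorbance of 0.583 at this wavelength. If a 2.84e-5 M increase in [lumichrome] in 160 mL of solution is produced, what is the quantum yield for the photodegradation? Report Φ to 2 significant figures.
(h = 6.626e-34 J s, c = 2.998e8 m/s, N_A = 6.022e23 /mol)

Product: (2.84e-5 M)(0.16 L) = 4.544e-6 mol.
Photon energy at 452 nm: hc/λ = (6.626e-34)(2.998e8)/(452e-9) = 4.395e-19 J.
Energy delivered: (141 mW)(325 s) = 45.82 J.
Photons incident: 45.82 / 4.395e-19 = 1.043e20, i.e. 1.043e20/6.022e23 = 1.732e-4 mol.
Fraction absorbed: 1 − 10^(−0.583) = 0.7388.
Photons absorbed: 0.7388 × 1.732e-4 = 1.280e-4 mol.
Φ = 4.544e-6 mol / 1.280e-4 mol photons = 0.036.

Φ = 0.036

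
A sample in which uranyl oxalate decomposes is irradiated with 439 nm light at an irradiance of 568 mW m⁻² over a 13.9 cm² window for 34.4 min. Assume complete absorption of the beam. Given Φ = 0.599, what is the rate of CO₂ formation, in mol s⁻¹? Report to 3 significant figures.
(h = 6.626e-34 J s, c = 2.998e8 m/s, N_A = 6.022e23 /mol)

Photon energy at 439 nm: hc/λ = (6.626e-34)(2.998e8)/(439e-9) = 4.525e-19 J.
Energy delivered: (568 mW m⁻²)(13.9e-4 m²)(2064 s) = 1.630 J.
Photons incident: 1.630 / 4.525e-19 = 3.602e18, i.e. 3.602e18/6.022e23 = 5.981e-6 mol.
Product formed: 0.599 × 5.981e-6 = 3.583e-6 mol.
Rate: 3.583e-6 / 2064 s = 1.74e-9 mol s⁻¹.

1.74e-9 mol s⁻¹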